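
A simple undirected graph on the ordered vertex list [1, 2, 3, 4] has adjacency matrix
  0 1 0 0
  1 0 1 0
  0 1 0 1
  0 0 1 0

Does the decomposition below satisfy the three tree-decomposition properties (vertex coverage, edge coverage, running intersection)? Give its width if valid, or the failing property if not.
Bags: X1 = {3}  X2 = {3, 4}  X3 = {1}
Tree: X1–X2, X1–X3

No — vertex 2 appears in no bag.

A tree decomposition must satisfy three properties: every vertex lies in some bag; for every edge, both endpoints lie together in some bag; and for every vertex, the bags containing it form a connected subtree. Here vertex 2 appears in no bag, so the decomposition is invalid.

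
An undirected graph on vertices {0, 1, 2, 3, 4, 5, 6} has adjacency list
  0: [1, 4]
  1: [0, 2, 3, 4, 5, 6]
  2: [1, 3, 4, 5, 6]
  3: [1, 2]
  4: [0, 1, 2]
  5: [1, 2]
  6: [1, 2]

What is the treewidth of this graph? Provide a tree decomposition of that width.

Treewidth 2.
One such decomposition:
Bags: B1 = {1, 2, 4}  B2 = {1, 2, 6}  B3 = {1, 2, 5}  B4 = {0, 1, 4}  B5 = {1, 2, 3}
Tree: B1–B2, B2–B3, B1–B4, B3–B5

Every bag has size at most 3, so the width is 3 − 1 = 2 and tw(G) ≤ 2. For the lower bound, the 3 vertices {0, 1, 4} are pairwise adjacent, and any tree decomposition puts a clique entirely inside one bag — forcing width ≥ 2. Hence tw(G) = 2 exactly.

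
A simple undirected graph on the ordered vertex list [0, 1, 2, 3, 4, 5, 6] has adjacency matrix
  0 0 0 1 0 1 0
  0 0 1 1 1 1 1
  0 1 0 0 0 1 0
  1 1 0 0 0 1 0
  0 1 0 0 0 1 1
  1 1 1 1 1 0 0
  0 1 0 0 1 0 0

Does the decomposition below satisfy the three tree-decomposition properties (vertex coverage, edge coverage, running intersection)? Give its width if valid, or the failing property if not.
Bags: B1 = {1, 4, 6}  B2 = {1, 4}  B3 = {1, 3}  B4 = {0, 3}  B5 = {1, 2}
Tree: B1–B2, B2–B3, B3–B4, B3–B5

No — vertex 5 appears in no bag.

A tree decomposition must satisfy three properties: every vertex lies in some bag; for every edge, both endpoints lie together in some bag; and for every vertex, the bags containing it form a connected subtree. Here vertex 5 appears in no bag, so the decomposition is invalid.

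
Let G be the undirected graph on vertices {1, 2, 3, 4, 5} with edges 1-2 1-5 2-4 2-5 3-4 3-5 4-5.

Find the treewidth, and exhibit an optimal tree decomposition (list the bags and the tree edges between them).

The largest bag has 3 vertices, giving width 2; this decomposition certifies tw(G) ≤ 2. Conversely, {1, 2, 5} is a clique of size 3, and the vertices of any clique must share a bag in every tree decomposition; so some bag has ≥ 3 vertices and tw(G) ≥ 2. The upper and lower bounds meet at 2, so that is the treewidth.

Treewidth 2.
One such decomposition:
Bags: B1 = {2, 4, 5}  B2 = {1, 2, 5}  B3 = {3, 4, 5}
Tree: B1–B2, B1–B3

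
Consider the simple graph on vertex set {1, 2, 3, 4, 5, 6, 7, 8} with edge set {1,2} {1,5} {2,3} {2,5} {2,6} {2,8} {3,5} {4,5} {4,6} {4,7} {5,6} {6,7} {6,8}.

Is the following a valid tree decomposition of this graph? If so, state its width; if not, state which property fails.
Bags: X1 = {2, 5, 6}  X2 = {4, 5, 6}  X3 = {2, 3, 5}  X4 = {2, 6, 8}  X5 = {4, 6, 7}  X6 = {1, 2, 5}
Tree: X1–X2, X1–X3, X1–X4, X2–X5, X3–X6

Checking the three conditions: (i) the bags cover all of {1, 2, 3, 4, 5, 6, 7, 8}; (ii) for each edge, some bag contains both endpoints; (iii) the bags containing any fixed vertex form a subtree. All hold, so the decomposition is valid with width 3 − 1 = 2.

Yes; width 2.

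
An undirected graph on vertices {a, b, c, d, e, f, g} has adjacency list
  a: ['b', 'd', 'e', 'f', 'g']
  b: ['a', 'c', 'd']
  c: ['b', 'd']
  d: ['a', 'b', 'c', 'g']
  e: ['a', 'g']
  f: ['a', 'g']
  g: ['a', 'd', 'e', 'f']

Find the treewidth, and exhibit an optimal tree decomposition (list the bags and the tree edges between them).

Treewidth 2.
Bags: B1 = {a, e, g}  B2 = {a, f, g}  B3 = {a, d, g}  B4 = {a, b, d}  B5 = {b, c, d}
Tree: B1–B2, B1–B3, B3–B4, B4–B5

Every bag has size at most 3, so the width is 3 − 1 = 2 and tw(G) ≤ 2. Conversely, {b, c, d} is a clique of size 3, and the vertices of any clique must share a bag in every tree decomposition; so some bag has ≥ 3 vertices and tw(G) ≥ 2. Hence tw(G) = 2 exactly.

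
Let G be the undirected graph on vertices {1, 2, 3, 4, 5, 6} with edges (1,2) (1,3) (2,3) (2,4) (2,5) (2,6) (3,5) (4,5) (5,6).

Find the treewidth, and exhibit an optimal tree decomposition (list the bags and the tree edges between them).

Every bag has size at most 3, so the width is 3 − 1 = 2 and tw(G) ≤ 2. On the other hand G contains the 3-clique {1, 2, 3}. A clique must lie in a single bag of any decomposition, so no decomposition can have width below 2. Therefore the treewidth is 2.

Treewidth 2.
Bags: B1 = {1, 2, 3}  B2 = {2, 3, 5}  B3 = {2, 4, 5}  B4 = {2, 5, 6}
Tree: B1–B2, B2–B3, B2–B4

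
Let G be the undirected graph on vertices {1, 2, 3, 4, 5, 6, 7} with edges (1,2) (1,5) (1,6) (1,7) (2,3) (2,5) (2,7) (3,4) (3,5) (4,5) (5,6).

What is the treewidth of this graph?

A width-2 tree decomposition is:
Bags: B1 = {1, 2, 5}  B2 = {1, 2, 7}  B3 = {2, 3, 5}  B4 = {3, 4, 5}  B5 = {1, 5, 6}
Tree: B1–B2, B1–B3, B3–B4, B1–B5
The largest bag has 3 vertices, giving width 2; this decomposition certifies tw(G) ≤ 2. On the other hand G contains the 3-clique {1, 2, 5}. A clique must lie in a single bag of any decomposition, so no decomposition can have width below 2. Combining the bounds, tw(G) = 2.

2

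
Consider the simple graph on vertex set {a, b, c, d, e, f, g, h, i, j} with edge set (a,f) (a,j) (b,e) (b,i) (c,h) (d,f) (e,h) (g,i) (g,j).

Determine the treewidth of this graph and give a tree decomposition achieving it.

Each bag holds 2 vertices, so the decomposition has width 1, which upper-bounds the treewidth. Since G has at least one edge (e.g. c–h), it is not an edgeless graph, so tw(G) ≥ 1. Hence tw(G) = 1 exactly.

Treewidth 1.
One optimal decomposition is:
Bags: B1 = {c, h}  B2 = {e, h}  B3 = {b, e}  B4 = {b, i}  B5 = {g, i}  B6 = {g, j}  B7 = {a, j}  B8 = {a, f}  B9 = {d, f}
Tree: B1–B2, B2–B3, B3–B4, B4–B5, B5–B6, B6–B7, B7–B8, B8–B9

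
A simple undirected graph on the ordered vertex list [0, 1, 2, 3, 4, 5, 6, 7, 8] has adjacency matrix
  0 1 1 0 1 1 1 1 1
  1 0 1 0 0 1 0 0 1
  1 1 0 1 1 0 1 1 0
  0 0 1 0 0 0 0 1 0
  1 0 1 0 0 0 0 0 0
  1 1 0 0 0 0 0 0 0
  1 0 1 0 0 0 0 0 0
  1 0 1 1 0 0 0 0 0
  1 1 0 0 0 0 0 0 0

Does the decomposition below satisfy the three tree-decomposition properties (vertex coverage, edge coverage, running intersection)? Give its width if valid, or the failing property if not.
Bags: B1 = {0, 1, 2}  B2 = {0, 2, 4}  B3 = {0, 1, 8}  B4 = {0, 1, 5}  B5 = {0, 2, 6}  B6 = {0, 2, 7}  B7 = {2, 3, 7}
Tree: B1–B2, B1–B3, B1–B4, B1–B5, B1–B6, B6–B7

Vertex coverage: the bags together contain {0, 1, 2, 3, 4, 5, 6, 7, 8}, the full vertex set. Edge coverage: each edge of G has both endpoints in at least one bag. Running intersection: for every vertex, the bags containing it form a connected subtree. All three properties hold, so this is a valid tree decomposition of width max|bag| − 1 = 2, and hence tw(G) ≤ 2.

Yes; width 2.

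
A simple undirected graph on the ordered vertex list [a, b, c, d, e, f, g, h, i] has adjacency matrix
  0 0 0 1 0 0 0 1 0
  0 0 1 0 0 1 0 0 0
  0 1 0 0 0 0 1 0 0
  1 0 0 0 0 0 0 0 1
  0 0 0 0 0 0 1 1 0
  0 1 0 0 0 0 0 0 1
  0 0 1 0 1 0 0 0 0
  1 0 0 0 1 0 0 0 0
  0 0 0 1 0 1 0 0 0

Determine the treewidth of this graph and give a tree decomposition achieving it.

The largest bag has 3 vertices, giving width 2; this decomposition certifies tw(G) ≤ 2. The edges h–a–d–i–f–b–c–g–e–h form a cycle, so G is not a tree and its treewidth is at least 2. Therefore the treewidth is 2.

Treewidth 2.
One optimal decomposition is:
Bags: B1 = {a, d, h}  B2 = {d, h, i}  B3 = {f, h, i}  B4 = {b, f, h}  B5 = {b, c, h}  B6 = {c, g, h}  B7 = {e, g, h}
Tree: B1–B2, B2–B3, B3–B4, B4–B5, B5–B6, B6–B7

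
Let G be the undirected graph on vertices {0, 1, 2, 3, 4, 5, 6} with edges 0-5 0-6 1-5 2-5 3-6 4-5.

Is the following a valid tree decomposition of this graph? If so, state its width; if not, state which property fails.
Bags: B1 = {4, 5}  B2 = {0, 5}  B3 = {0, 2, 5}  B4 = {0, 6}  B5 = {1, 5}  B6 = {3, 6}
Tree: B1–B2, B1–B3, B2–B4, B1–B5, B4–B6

A tree decomposition must satisfy three properties: every vertex lies in some bag; for every edge, both endpoints lie together in some bag; and for every vertex, the bags containing it form a connected subtree. Here bags containing vertex 0 are not connected in the tree, so the decomposition is invalid.

No — bags containing vertex 0 are not connected in the tree.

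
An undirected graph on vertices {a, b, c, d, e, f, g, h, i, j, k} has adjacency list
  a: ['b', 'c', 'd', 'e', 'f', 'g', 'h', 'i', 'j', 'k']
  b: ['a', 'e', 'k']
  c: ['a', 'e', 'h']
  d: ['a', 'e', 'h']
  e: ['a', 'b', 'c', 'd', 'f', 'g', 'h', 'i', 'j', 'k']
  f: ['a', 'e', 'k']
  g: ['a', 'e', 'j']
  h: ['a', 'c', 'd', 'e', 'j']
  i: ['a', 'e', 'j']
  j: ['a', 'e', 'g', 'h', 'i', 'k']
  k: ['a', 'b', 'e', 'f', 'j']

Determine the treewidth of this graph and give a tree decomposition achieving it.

Treewidth 3.
One optimal decomposition is:
Bags: B1 = {a, d, e, h}  B2 = {a, e, h, j}  B3 = {a, e, g, j}  B4 = {a, e, j, k}  B5 = {a, c, e, h}  B6 = {a, b, e, k}  B7 = {a, e, f, k}  B8 = {a, e, i, j}
Tree: B1–B2, B2–B3, B3–B4, B2–B5, B4–B6, B6–B7, B2–B8

Every bag has size at most 4, so the width is 4 − 1 = 3 and tw(G) ≤ 3. Conversely, {a, d, e, h} is a clique of size 4, and the vertices of any clique must share a bag in every tree decomposition; so some bag has ≥ 4 vertices and tw(G) ≥ 3. Therefore the treewidth is 3.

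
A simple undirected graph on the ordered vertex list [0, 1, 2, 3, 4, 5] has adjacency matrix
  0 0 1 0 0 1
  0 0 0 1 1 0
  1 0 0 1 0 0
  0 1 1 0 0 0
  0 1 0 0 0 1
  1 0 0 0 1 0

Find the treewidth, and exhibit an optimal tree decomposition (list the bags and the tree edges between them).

The largest bag has 3 vertices, giving width 2; this decomposition certifies tw(G) ≤ 2. For the lower bound, G contains the cycle 4–1–3–2–0–5–4, so G is not a forest; only forests have treewidth ≤ 1, hence tw(G) ≥ 2. The upper and lower bounds meet at 2, so that is the treewidth.

Treewidth 2.
One optimal decomposition is:
Bags: B1 = {1, 3, 4}  B2 = {2, 3, 4}  B3 = {0, 2, 4}  B4 = {0, 4, 5}
Tree: B1–B2, B2–B3, B3–B4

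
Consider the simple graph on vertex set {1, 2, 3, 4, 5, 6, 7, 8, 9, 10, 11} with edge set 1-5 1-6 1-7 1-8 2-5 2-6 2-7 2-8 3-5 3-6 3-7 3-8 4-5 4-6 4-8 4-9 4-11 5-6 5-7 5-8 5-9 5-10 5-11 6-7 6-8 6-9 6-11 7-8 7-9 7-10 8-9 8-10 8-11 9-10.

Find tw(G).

A width-4 tree decomposition is:
Bags: B1 = {5, 6, 7, 8, 9}  B2 = {4, 5, 6, 8, 9}  B3 = {4, 5, 6, 8, 11}  B4 = {5, 7, 8, 9, 10}  B5 = {1, 5, 6, 7, 8}  B6 = {3, 5, 6, 7, 8}  B7 = {2, 5, 6, 7, 8}
Tree: B1–B2, B2–B3, B1–B4, B1–B5, B1–B6, B1–B7
Each bag holds 5 vertices, so the decomposition has width 4, which upper-bounds the treewidth. Conversely, {5, 7, 8, 9, 10} is a clique of size 5, and the vertices of any clique must share a bag in every tree decomposition; so some bag has ≥ 5 vertices and tw(G) ≥ 4. Hence tw(G) = 4 exactly.

4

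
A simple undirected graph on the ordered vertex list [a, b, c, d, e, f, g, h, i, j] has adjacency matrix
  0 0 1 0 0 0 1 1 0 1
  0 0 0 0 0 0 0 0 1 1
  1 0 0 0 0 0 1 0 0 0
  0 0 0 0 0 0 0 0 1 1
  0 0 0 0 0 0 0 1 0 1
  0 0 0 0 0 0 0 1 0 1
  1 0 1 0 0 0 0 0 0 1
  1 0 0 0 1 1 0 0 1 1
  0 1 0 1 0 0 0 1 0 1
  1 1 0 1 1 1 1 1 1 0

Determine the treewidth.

2

A width-2 tree decomposition is:
Bags: B1 = {a, g, j}  B2 = {a, h, j}  B3 = {e, h, j}  B4 = {h, i, j}  B5 = {d, i, j}  B6 = {f, h, j}  B7 = {a, c, g}  B8 = {b, i, j}
Tree: B1–B2, B2–B3, B3–B4, B4–B5, B3–B6, B1–B7, B4–B8
Each bag holds 3 vertices, so the decomposition has width 2, which upper-bounds the treewidth. On the other hand G contains the 3-clique {d, i, j}. A clique must lie in a single bag of any decomposition, so no decomposition can have width below 2. The upper and lower bounds meet at 2, so that is the treewidth.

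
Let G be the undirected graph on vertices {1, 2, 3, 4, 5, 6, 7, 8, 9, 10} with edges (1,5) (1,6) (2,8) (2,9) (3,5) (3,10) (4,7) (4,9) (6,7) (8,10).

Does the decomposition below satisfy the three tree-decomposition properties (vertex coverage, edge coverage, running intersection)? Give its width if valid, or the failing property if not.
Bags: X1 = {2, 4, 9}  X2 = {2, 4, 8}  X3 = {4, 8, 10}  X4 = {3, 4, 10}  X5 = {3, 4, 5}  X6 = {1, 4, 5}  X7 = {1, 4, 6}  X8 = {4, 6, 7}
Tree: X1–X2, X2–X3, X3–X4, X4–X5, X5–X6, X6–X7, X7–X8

Every vertex of G appears in some bag (union = {1, 2, 3, 4, 5, 6, 7, 8, 9, 10}); every edge is covered by a bag; and for each vertex v the set of bags containing v is connected in the bag tree. The decomposition is therefore valid. The largest bag has 3 vertices, so the width is 2.

Yes; width 2.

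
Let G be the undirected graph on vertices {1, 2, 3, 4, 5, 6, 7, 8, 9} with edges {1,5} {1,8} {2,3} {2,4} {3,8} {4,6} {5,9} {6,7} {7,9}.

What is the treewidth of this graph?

2

A width-2 tree decomposition is:
Bags: B1 = {2, 4, 6}  B2 = {2, 3, 6}  B3 = {3, 6, 8}  B4 = {1, 6, 8}  B5 = {1, 5, 6}  B6 = {5, 6, 9}  B7 = {6, 7, 9}
Tree: B1–B2, B2–B3, B3–B4, B4–B5, B5–B6, B6–B7
Every bag has size at most 3, so the width is 3 − 1 = 2 and tw(G) ≤ 2. For the lower bound, G contains the cycle 6–4–2–3–8–1–5–9–7–6, so G is not a forest; only forests have treewidth ≤ 1, hence tw(G) ≥ 2. The upper and lower bounds meet at 2, so that is the treewidth.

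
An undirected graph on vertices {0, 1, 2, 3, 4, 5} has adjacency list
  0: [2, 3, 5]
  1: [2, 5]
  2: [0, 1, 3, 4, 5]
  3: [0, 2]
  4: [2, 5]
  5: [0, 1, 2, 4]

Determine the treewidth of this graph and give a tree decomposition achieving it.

Treewidth 2.
One such decomposition:
Bags: B1 = {2, 4, 5}  B2 = {0, 2, 5}  B3 = {1, 2, 5}  B4 = {0, 2, 3}
Tree: B1–B2, B2–B3, B2–B4

The largest bag has 3 vertices, giving width 2; this decomposition certifies tw(G) ≤ 2. On the other hand G contains the 3-clique {0, 2, 3}. A clique must lie in a single bag of any decomposition, so no decomposition can have width below 2. Therefore the treewidth is 2.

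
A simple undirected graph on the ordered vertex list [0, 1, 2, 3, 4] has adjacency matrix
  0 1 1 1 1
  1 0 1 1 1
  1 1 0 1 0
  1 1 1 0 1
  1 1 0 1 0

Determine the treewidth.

A width-3 tree decomposition is:
Bags: B1 = {0, 1, 2, 3}  B2 = {0, 1, 3, 4}
Tree: B1–B2
Each bag holds 4 vertices, so the decomposition has width 3, which upper-bounds the treewidth. For the lower bound, the 4 vertices {0, 1, 2, 3} are pairwise adjacent, and any tree decomposition puts a clique entirely inside one bag — forcing width ≥ 3. Hence tw(G) = 3 exactly.

3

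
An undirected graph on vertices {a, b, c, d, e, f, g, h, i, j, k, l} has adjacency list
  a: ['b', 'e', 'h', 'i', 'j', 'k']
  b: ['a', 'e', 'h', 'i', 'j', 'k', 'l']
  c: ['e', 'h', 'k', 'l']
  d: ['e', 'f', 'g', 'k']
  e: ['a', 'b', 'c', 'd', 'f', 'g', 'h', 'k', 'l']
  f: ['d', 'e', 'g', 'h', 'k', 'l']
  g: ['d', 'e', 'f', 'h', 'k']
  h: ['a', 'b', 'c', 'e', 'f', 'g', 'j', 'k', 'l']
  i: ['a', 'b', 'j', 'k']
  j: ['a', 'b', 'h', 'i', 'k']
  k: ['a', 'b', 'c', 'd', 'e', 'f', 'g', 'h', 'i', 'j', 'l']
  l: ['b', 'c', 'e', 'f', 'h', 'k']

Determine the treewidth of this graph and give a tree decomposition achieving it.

The largest bag has 5 vertices, giving width 4; this decomposition certifies tw(G) ≤ 4. Conversely, {d, e, f, g, k} is a clique of size 5, and the vertices of any clique must share a bag in every tree decomposition; so some bag has ≥ 5 vertices and tw(G) ≥ 4. Therefore the treewidth is 4.

Treewidth 4.
One optimal decomposition is:
Bags: B1 = {b, e, h, k, l}  B2 = {e, f, h, k, l}  B3 = {c, e, h, k, l}  B4 = {a, b, e, h, k}  B5 = {a, b, h, j, k}  B6 = {e, f, g, h, k}  B7 = {a, b, i, j, k}  B8 = {d, e, f, g, k}
Tree: B1–B2, B2–B3, B1–B4, B4–B5, B2–B6, B5–B7, B6–B8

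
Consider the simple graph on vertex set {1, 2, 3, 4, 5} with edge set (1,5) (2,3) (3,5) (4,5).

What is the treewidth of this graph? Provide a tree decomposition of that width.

Treewidth 1.
Bags: B1 = {3, 5}  B2 = {1, 5}  B3 = {2, 3}  B4 = {4, 5}
Tree: B1–B2, B1–B3, B1–B4

Each bag holds 2 vertices, so the decomposition has width 1, which upper-bounds the treewidth. Since G has at least one edge (e.g. 3–5), it is not an edgeless graph, so tw(G) ≥ 1. The upper and lower bounds meet at 1, so that is the treewidth.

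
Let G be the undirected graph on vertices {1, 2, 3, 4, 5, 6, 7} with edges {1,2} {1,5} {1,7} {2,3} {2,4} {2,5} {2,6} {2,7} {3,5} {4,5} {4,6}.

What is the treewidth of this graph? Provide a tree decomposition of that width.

Treewidth 2.
Bags: B1 = {2, 3, 5}  B2 = {1, 2, 5}  B3 = {2, 4, 5}  B4 = {2, 4, 6}  B5 = {1, 2, 7}
Tree: B1–B2, B1–B3, B3–B4, B2–B5

The largest bag has 3 vertices, giving width 2; this decomposition certifies tw(G) ≤ 2. On the other hand G contains the 3-clique {1, 2, 5}. A clique must lie in a single bag of any decomposition, so no decomposition can have width below 2. The upper and lower bounds meet at 2, so that is the treewidth.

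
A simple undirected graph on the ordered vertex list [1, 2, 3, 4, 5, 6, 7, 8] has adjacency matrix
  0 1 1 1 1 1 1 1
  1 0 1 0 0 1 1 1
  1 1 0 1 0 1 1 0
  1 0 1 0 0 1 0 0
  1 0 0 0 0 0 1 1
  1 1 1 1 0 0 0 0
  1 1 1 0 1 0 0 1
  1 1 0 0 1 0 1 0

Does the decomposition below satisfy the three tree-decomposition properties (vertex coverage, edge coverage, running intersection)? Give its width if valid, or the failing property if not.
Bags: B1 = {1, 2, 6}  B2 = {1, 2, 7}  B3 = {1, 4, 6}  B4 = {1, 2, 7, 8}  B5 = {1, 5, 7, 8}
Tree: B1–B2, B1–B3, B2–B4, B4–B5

A tree decomposition must satisfy three properties: every vertex lies in some bag; for every edge, both endpoints lie together in some bag; and for every vertex, the bags containing it form a connected subtree. Here vertex 3 appears in no bag, so the decomposition is invalid.

No — vertex 3 appears in no bag.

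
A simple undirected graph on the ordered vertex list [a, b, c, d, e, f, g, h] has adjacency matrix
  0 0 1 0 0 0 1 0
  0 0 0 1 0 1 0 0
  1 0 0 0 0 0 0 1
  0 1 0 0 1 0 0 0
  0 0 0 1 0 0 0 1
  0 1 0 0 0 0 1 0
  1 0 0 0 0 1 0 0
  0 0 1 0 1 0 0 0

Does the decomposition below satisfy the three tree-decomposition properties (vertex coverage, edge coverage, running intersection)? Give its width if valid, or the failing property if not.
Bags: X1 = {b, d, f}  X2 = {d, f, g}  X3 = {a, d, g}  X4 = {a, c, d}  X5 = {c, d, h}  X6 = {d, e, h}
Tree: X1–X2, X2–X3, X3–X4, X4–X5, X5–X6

Every vertex of G appears in some bag (union = {a, b, c, d, e, f, g, h}); every edge is covered by a bag; and for each vertex v the set of bags containing v is connected in the bag tree. The decomposition is therefore valid. The largest bag has 3 vertices, so the width is 2.

Yes; width 2.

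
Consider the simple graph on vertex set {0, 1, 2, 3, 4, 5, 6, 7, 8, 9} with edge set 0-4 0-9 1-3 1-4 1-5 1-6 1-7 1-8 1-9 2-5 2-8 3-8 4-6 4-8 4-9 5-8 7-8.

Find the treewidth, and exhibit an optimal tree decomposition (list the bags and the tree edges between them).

The largest bag has 3 vertices, giving width 2; this decomposition certifies tw(G) ≤ 2. Conversely, {0, 4, 9} is a clique of size 3, and the vertices of any clique must share a bag in every tree decomposition; so some bag has ≥ 3 vertices and tw(G) ≥ 2. Therefore the treewidth is 2.

Treewidth 2.
Bags: B1 = {1, 4, 9}  B2 = {1, 4, 8}  B3 = {0, 4, 9}  B4 = {1, 5, 8}  B5 = {1, 7, 8}  B6 = {1, 4, 6}  B7 = {1, 3, 8}  B8 = {2, 5, 8}
Tree: B1–B2, B1–B3, B2–B4, B2–B5, B1–B6, B4–B7, B4–B8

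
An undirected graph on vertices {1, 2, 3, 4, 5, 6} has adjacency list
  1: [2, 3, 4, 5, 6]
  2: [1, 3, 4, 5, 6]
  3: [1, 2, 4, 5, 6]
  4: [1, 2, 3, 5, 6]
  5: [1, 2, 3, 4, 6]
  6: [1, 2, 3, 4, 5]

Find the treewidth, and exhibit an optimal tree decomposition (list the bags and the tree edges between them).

With just one bag of size 6, the width is 6 − 1 = 5, so tw(G) ≤ 5. For the lower bound, the 6 vertices {1, 2, 3, 4, 5, 6} are pairwise adjacent, and any tree decomposition puts a clique entirely inside one bag — forcing width ≥ 5. Hence tw(G) = 5 exactly.

Treewidth 5.
One optimal decomposition is:
Bags: B1 = {1, 2, 3, 4, 5, 6}
Tree: (single bag)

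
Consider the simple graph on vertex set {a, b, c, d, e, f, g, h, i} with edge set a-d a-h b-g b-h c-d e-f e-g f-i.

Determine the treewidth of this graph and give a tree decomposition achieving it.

Treewidth 1.
Bags: B1 = {f, i}  B2 = {e, f}  B3 = {e, g}  B4 = {b, g}  B5 = {b, h}  B6 = {a, h}  B7 = {a, d}  B8 = {c, d}
Tree: B1–B2, B2–B3, B3–B4, B4–B5, B5–B6, B6–B7, B7–B8

Each bag holds 2 vertices, so the decomposition has width 1, which upper-bounds the treewidth. G has an edge, so its treewidth is at least 1. Hence tw(G) = 1 exactly.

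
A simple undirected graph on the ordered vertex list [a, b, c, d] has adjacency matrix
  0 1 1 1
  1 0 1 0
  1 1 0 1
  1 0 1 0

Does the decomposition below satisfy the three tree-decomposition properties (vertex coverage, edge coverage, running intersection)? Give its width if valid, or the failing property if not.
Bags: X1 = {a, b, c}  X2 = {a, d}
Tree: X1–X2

No — edge (c,d) lies in no bag.

A tree decomposition must satisfy three properties: every vertex lies in some bag; for every edge, both endpoints lie together in some bag; and for every vertex, the bags containing it form a connected subtree. Here edge (c,d) lies in no bag, so the decomposition is invalid.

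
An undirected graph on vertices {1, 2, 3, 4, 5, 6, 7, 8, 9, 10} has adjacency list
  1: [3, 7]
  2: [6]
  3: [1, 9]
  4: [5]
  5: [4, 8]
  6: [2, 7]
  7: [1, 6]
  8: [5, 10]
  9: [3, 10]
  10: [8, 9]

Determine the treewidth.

A width-1 tree decomposition is:
Bags: B1 = {2, 6}  B2 = {6, 7}  B3 = {1, 7}  B4 = {1, 3}  B5 = {3, 9}  B6 = {9, 10}  B7 = {8, 10}  B8 = {5, 8}  B9 = {4, 5}
Tree: B1–B2, B2–B3, B3–B4, B4–B5, B5–B6, B6–B7, B7–B8, B8–B9
Each bag holds 2 vertices, so the decomposition has width 1, which upper-bounds the treewidth. G has an edge, so its treewidth is at least 1. Therefore the treewidth is 1.

1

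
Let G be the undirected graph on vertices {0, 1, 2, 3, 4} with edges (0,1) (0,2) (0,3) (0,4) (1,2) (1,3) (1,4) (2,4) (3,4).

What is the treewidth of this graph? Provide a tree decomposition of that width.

Treewidth 3.
One optimal decomposition is:
Bags: B1 = {0, 1, 3, 4}  B2 = {0, 1, 2, 4}
Tree: B1–B2

Every bag has size at most 4, so the width is 4 − 1 = 3 and tw(G) ≤ 3. Conversely, {0, 1, 2, 4} is a clique of size 4, and the vertices of any clique must share a bag in every tree decomposition; so some bag has ≥ 4 vertices and tw(G) ≥ 3. The upper and lower bounds meet at 3, so that is the treewidth.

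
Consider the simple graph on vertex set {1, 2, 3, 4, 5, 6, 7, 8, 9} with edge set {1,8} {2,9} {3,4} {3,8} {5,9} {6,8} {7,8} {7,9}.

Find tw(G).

A width-1 tree decomposition is:
Bags: B1 = {7, 8}  B2 = {3, 8}  B3 = {7, 9}  B4 = {6, 8}  B5 = {1, 8}  B6 = {2, 9}  B7 = {5, 9}  B8 = {3, 4}
Tree: B1–B2, B1–B3, B2–B4, B1–B5, B3–B6, B6–B7, B2–B8
Each bag holds 2 vertices, so the decomposition has width 1, which upper-bounds the treewidth. G has an edge, so its treewidth is at least 1. Hence tw(G) = 1 exactly.

1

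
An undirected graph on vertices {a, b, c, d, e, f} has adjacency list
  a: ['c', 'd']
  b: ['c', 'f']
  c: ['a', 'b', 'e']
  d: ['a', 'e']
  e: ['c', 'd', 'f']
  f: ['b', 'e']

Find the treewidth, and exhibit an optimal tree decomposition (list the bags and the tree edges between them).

The largest bag has 3 vertices, giving width 2; this decomposition certifies tw(G) ≤ 2. For the lower bound, G contains the cycle d–a–c–e–d, so G is not a forest; only forests have treewidth ≤ 1, hence tw(G) ≥ 2. Therefore the treewidth is 2.

Treewidth 2.
One such decomposition:
Bags: B1 = {a, d, e}  B2 = {a, c, e}  B3 = {c, e, f}  B4 = {b, c, f}
Tree: B1–B2, B2–B3, B3–B4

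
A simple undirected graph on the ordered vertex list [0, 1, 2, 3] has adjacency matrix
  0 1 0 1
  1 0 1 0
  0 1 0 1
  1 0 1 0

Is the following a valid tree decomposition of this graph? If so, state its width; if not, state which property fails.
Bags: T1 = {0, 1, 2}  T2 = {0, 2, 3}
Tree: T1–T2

Yes; width 2.

Vertex coverage: the bags together contain {0, 1, 2, 3}, the full vertex set. Edge coverage: each edge of G has both endpoints in at least one bag. Running intersection: for every vertex, the bags containing it form a connected subtree. All three properties hold, so this is a valid tree decomposition of width max|bag| − 1 = 2, and hence tw(G) ≤ 2.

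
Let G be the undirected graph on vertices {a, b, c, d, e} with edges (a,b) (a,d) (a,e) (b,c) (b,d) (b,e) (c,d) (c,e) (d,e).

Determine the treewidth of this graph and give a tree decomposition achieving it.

Treewidth 3.
Bags: B1 = {a, b, d, e}  B2 = {b, c, d, e}
Tree: B1–B2

Every bag has size at most 4, so the width is 4 − 1 = 3 and tw(G) ≤ 3. On the other hand G contains the 4-clique {b, c, d, e}. A clique must lie in a single bag of any decomposition, so no decomposition can have width below 3. Therefore the treewidth is 3.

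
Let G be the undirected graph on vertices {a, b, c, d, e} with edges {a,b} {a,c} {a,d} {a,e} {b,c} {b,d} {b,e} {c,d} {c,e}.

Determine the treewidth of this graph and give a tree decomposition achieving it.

The largest bag has 4 vertices, giving width 3; this decomposition certifies tw(G) ≤ 3. On the other hand G contains the 4-clique {a, b, c, d}. A clique must lie in a single bag of any decomposition, so no decomposition can have width below 3. Therefore the treewidth is 3.

Treewidth 3.
Bags: B1 = {a, b, c, d}  B2 = {a, b, c, e}
Tree: B1–B2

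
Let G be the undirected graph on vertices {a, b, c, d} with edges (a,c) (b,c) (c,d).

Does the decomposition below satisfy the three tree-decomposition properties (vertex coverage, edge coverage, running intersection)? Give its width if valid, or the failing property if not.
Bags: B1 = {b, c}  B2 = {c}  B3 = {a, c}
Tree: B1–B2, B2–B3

No — vertex d appears in no bag.

A tree decomposition must satisfy three properties: every vertex lies in some bag; for every edge, both endpoints lie together in some bag; and for every vertex, the bags containing it form a connected subtree. Here vertex d appears in no bag, so the decomposition is invalid.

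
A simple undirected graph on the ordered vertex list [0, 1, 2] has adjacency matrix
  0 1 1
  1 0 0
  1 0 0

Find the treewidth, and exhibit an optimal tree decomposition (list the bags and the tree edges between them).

Treewidth 1.
One such decomposition:
Bags: B1 = {0, 1}  B2 = {0, 2}
Tree: B1–B2

Each bag holds 2 vertices, so the decomposition has width 1, which upper-bounds the treewidth. Any graph with an edge has treewidth ≥ 1, and G has the edge 1–0. Hence tw(G) = 1 exactly.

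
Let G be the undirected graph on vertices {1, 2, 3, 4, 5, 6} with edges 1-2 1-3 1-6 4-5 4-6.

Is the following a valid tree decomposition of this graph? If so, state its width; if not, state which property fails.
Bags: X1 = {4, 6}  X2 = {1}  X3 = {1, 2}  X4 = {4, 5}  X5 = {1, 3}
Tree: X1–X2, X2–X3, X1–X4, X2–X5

No — edge (6,1) lies in no bag.

A tree decomposition must satisfy three properties: every vertex lies in some bag; for every edge, both endpoints lie together in some bag; and for every vertex, the bags containing it form a connected subtree. Here edge (6,1) lies in no bag, so the decomposition is invalid.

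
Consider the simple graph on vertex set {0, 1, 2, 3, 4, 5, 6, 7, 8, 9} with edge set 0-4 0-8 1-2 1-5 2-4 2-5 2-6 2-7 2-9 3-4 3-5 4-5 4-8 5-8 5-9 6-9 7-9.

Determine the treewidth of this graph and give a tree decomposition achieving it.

Treewidth 2.
Bags: B1 = {2, 5, 9}  B2 = {2, 4, 5}  B3 = {1, 2, 5}  B4 = {2, 6, 9}  B5 = {4, 5, 8}  B6 = {3, 4, 5}  B7 = {0, 4, 8}  B8 = {2, 7, 9}
Tree: B1–B2, B2–B3, B1–B4, B2–B5, B5–B6, B5–B7, B1–B8

Every bag has size at most 3, so the width is 3 − 1 = 2 and tw(G) ≤ 2. For the lower bound, the 3 vertices {0, 4, 8} are pairwise adjacent, and any tree decomposition puts a clique entirely inside one bag — forcing width ≥ 2. Hence tw(G) = 2 exactly.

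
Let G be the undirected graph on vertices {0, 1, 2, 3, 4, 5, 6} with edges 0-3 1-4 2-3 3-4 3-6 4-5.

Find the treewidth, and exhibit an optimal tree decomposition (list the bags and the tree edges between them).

Each bag holds 2 vertices, so the decomposition has width 1, which upper-bounds the treewidth. Any graph with an edge has treewidth ≥ 1, and G has the edge 2–3. The upper and lower bounds meet at 1, so that is the treewidth.

Treewidth 1.
One such decomposition:
Bags: B1 = {2, 3}  B2 = {3, 6}  B3 = {3, 4}  B4 = {0, 3}  B5 = {4, 5}  B6 = {1, 4}
Tree: B1–B2, B1–B3, B2–B4, B3–B5, B3–B6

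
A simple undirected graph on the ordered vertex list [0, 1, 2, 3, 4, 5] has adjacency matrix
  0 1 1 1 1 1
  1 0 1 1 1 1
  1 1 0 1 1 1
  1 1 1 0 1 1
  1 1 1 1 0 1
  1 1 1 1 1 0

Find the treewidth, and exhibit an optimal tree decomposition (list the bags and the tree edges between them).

A single bag containing all 6 vertices is trivially a valid decomposition of width 5. On the other hand G contains the 6-clique {0, 1, 2, 3, 4, 5}. A clique must lie in a single bag of any decomposition, so no decomposition can have width below 5. Hence tw(G) = 5 exactly.

Treewidth 5.
Bags: B1 = {0, 1, 2, 3, 4, 5}
Tree: (single bag)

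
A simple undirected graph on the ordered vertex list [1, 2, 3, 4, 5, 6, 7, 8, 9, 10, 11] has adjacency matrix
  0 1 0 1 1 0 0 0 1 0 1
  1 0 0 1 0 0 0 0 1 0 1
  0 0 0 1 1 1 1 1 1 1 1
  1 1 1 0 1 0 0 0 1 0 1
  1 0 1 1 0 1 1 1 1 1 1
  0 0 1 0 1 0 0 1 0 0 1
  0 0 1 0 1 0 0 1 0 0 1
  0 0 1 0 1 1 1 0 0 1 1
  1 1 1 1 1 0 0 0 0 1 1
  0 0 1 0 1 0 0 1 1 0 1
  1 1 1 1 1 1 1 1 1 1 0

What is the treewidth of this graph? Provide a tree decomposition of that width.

Treewidth 4.
One such decomposition:
Bags: B1 = {3, 5, 9, 10, 11}  B2 = {3, 4, 5, 9, 11}  B3 = {1, 4, 5, 9, 11}  B4 = {3, 5, 8, 10, 11}  B5 = {1, 2, 4, 9, 11}  B6 = {3, 5, 7, 8, 11}  B7 = {3, 5, 6, 8, 11}
Tree: B1–B2, B2–B3, B1–B4, B3–B5, B4–B6, B4–B7

Each bag holds 5 vertices, so the decomposition has width 4, which upper-bounds the treewidth. For the lower bound, the 5 vertices {1, 2, 4, 9, 11} are pairwise adjacent, and any tree decomposition puts a clique entirely inside one bag — forcing width ≥ 4. Hence tw(G) = 4 exactly.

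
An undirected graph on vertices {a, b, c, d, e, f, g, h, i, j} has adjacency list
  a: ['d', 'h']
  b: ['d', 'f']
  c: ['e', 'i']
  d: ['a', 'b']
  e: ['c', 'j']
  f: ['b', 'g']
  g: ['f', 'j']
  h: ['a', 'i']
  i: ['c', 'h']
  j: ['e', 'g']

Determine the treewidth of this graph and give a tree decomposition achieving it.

Treewidth 2.
Bags: B1 = {a, d, h}  B2 = {d, h, i}  B3 = {c, d, i}  B4 = {c, d, e}  B5 = {d, e, j}  B6 = {d, g, j}  B7 = {d, f, g}  B8 = {b, d, f}
Tree: B1–B2, B2–B3, B3–B4, B4–B5, B5–B6, B6–B7, B7–B8

The largest bag has 3 vertices, giving width 2; this decomposition certifies tw(G) ≤ 2. The edges d–a–h–i–c–e–j–g–f–b–d form a cycle, so G is not a tree and its treewidth is at least 2. Therefore the treewidth is 2.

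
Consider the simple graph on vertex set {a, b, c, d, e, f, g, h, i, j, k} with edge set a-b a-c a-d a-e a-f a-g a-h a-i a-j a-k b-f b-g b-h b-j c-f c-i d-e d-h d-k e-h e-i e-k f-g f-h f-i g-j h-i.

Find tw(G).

3

A width-3 tree decomposition is:
Bags: B1 = {a, e, h, i}  B2 = {a, f, h, i}  B3 = {a, d, e, h}  B4 = {a, b, f, h}  B5 = {a, d, e, k}  B6 = {a, b, f, g}  B7 = {a, b, g, j}  B8 = {a, c, f, i}
Tree: B1–B2, B1–B3, B2–B4, B3–B5, B4–B6, B6–B7, B2–B8
Every bag has size at most 4, so the width is 4 − 1 = 3 and tw(G) ≤ 3. On the other hand G contains the 4-clique {a, d, e, h}. A clique must lie in a single bag of any decomposition, so no decomposition can have width below 3. Therefore the treewidth is 3.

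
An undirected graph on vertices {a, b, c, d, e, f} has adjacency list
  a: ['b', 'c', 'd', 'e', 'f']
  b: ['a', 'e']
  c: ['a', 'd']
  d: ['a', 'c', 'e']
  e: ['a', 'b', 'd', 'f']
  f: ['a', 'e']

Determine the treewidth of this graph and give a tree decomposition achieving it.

Treewidth 2.
Bags: B1 = {a, b, e}  B2 = {a, d, e}  B3 = {a, c, d}  B4 = {a, e, f}
Tree: B1–B2, B2–B3, B1–B4

Each bag holds 3 vertices, so the decomposition has width 2, which upper-bounds the treewidth. On the other hand G contains the 3-clique {a, d, e}. A clique must lie in a single bag of any decomposition, so no decomposition can have width below 2. Combining the bounds, tw(G) = 2.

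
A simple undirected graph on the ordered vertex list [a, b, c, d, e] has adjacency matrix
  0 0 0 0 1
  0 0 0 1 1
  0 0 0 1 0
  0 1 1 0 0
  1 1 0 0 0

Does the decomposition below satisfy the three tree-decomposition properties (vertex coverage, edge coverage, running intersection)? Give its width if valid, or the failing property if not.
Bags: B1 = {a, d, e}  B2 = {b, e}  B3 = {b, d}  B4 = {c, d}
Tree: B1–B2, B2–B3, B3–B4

A tree decomposition must satisfy three properties: every vertex lies in some bag; for every edge, both endpoints lie together in some bag; and for every vertex, the bags containing it form a connected subtree. Here bags containing vertex d are not connected in the tree, so the decomposition is invalid.

No — bags containing vertex d are not connected in the tree.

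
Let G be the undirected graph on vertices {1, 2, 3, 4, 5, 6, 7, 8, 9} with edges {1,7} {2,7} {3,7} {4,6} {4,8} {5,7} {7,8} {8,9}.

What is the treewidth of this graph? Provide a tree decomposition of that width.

Treewidth 1.
Bags: B1 = {7, 8}  B2 = {5, 7}  B3 = {4, 8}  B4 = {1, 7}  B5 = {4, 6}  B6 = {8, 9}  B7 = {3, 7}  B8 = {2, 7}
Tree: B1–B2, B1–B3, B2–B4, B3–B5, B3–B6, B2–B7, B2–B8

Each bag holds 2 vertices, so the decomposition has width 1, which upper-bounds the treewidth. Since G has at least one edge (e.g. 8–7), it is not an edgeless graph, so tw(G) ≥ 1. The upper and lower bounds meet at 1, so that is the treewidth.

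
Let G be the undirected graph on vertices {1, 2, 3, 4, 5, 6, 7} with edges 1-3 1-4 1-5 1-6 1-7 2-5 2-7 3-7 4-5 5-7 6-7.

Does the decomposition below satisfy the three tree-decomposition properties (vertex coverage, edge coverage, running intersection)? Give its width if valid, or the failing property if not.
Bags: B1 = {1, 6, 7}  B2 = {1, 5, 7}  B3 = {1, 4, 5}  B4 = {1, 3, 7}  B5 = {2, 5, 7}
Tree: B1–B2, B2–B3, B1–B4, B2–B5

Checking the three conditions: (i) the bags cover all of {1, 2, 3, 4, 5, 6, 7}; (ii) for each edge, some bag contains both endpoints; (iii) the bags containing any fixed vertex form a subtree. All hold, so the decomposition is valid with width 3 − 1 = 2.

Yes; width 2.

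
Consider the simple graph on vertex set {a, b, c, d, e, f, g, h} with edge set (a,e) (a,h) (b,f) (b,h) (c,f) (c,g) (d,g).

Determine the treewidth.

1

A width-1 tree decomposition is:
Bags: B1 = {a, e}  B2 = {a, h}  B3 = {b, h}  B4 = {b, f}  B5 = {c, f}  B6 = {c, g}  B7 = {d, g}
Tree: B1–B2, B2–B3, B3–B4, B4–B5, B5–B6, B6–B7
The largest bag has 2 vertices, giving width 1; this decomposition certifies tw(G) ≤ 1. G has an edge, so its treewidth is at least 1. Hence tw(G) = 1 exactly.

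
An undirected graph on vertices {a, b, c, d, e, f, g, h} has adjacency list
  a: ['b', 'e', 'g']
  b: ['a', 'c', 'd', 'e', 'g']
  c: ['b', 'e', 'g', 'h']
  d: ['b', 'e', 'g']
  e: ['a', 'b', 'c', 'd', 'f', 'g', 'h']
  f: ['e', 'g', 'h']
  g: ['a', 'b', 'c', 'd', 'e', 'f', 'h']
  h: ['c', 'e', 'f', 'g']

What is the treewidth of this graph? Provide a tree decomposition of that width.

The largest bag has 4 vertices, giving width 3; this decomposition certifies tw(G) ≤ 3. Conversely, {c, e, g, h} is a clique of size 4, and the vertices of any clique must share a bag in every tree decomposition; so some bag has ≥ 4 vertices and tw(G) ≥ 3. Hence tw(G) = 3 exactly.

Treewidth 3.
One optimal decomposition is:
Bags: B1 = {b, c, e, g}  B2 = {c, e, g, h}  B3 = {e, f, g, h}  B4 = {a, b, e, g}  B5 = {b, d, e, g}
Tree: B1–B2, B2–B3, B1–B4, B4–B5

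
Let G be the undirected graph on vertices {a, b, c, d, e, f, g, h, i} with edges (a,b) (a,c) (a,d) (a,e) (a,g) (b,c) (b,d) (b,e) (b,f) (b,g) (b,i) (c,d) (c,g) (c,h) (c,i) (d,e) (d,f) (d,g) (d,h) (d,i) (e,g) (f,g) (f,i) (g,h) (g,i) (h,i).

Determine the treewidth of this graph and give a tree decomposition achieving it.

Every bag has size at most 5, so the width is 5 − 1 = 4 and tw(G) ≤ 4. For the lower bound, the 5 vertices {c, d, g, h, i} are pairwise adjacent, and any tree decomposition puts a clique entirely inside one bag — forcing width ≥ 4. Hence tw(G) = 4 exactly.

Treewidth 4.
One optimal decomposition is:
Bags: B1 = {b, d, f, g, i}  B2 = {b, c, d, g, i}  B3 = {a, b, c, d, g}  B4 = {a, b, d, e, g}  B5 = {c, d, g, h, i}
Tree: B1–B2, B2–B3, B3–B4, B2–B5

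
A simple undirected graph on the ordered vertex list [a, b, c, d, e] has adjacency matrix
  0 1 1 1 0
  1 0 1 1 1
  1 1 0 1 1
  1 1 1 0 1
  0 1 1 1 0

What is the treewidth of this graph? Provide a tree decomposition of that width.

Each bag holds 4 vertices, so the decomposition has width 3, which upper-bounds the treewidth. On the other hand G contains the 4-clique {b, c, d, e}. A clique must lie in a single bag of any decomposition, so no decomposition can have width below 3. Therefore the treewidth is 3.

Treewidth 3.
Bags: B1 = {a, b, c, d}  B2 = {b, c, d, e}
Tree: B1–B2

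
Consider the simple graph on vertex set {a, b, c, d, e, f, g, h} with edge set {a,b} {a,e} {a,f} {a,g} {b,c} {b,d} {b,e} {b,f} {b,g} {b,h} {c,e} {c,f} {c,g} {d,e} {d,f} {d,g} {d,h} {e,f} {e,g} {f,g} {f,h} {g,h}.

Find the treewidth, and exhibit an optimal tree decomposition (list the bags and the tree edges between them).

Treewidth 4.
One optimal decomposition is:
Bags: B1 = {a, b, e, f, g}  B2 = {b, d, e, f, g}  B3 = {b, d, f, g, h}  B4 = {b, c, e, f, g}
Tree: B1–B2, B2–B3, B1–B4

Every bag has size at most 5, so the width is 5 − 1 = 4 and tw(G) ≤ 4. On the other hand G contains the 5-clique {b, d, e, f, g}. A clique must lie in a single bag of any decomposition, so no decomposition can have width below 4. Combining the bounds, tw(G) = 4.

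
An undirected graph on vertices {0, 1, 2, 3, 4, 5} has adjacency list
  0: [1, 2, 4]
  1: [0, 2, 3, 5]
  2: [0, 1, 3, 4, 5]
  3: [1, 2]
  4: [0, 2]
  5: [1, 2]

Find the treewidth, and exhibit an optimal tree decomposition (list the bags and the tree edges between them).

Every bag has size at most 3, so the width is 3 − 1 = 2 and tw(G) ≤ 2. Conversely, {0, 1, 2} is a clique of size 3, and the vertices of any clique must share a bag in every tree decomposition; so some bag has ≥ 3 vertices and tw(G) ≥ 2. Combining the bounds, tw(G) = 2.

Treewidth 2.
One such decomposition:
Bags: B1 = {0, 1, 2}  B2 = {0, 2, 4}  B3 = {1, 2, 3}  B4 = {1, 2, 5}
Tree: B1–B2, B1–B3, B3–B4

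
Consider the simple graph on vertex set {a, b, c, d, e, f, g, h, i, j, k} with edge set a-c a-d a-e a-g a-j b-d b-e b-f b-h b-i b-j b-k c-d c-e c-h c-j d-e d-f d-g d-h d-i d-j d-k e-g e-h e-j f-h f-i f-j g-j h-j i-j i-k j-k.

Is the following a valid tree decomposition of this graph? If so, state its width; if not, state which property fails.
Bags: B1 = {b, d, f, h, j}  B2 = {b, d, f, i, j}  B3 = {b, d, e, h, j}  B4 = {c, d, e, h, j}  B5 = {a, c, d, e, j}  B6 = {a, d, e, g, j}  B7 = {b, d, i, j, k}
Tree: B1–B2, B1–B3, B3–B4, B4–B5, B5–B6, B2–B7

Every vertex of G appears in some bag (union = {a, b, c, d, e, f, g, h, i, j, k}); every edge is covered by a bag; and for each vertex v the set of bags containing v is connected in the bag tree. The decomposition is therefore valid. The largest bag has 5 vertices, so the width is 4.

Yes; width 4.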